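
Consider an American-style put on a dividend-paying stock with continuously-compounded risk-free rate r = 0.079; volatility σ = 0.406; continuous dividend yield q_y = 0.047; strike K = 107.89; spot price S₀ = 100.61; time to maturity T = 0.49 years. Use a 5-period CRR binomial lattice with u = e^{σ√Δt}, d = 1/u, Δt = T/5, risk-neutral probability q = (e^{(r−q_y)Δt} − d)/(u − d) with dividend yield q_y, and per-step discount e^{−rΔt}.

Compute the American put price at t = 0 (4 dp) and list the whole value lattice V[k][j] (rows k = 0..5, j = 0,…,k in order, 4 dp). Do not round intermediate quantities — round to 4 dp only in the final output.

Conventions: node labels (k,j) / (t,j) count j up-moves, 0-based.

params: Δt=0.09800 u=1.13553 d=0.88065 q=0.48059 e^(-rΔt)=0.99229
t_5 payoffs: 54.5993 39.1757 19.2881 0.0000 0.0000 0.0000
k=4: node(4,0) S=60.5131 payoff=47.3769 vs cont=46.8230 → 47.3769 [stop]  node(4,1) S=78.0270 payoff=29.8630 vs cont=29.3895 → 29.8630 [stop]  node(4,2) S=100.6100 payoff=7.2800 vs cont=9.9411 → 9.9411 [wait]  node(4,3) S=129.7290 payoff=0.0000 vs cont=0.0000 → 0.0000 [wait]  node(4,4) S=167.2758 payoff=0.0000 vs cont=0.0000 → 0.0000 [wait]
k=3: node(3,0) S=68.7143 payoff=39.1757 vs cont=38.6594 → 39.1757 [stop]  node(3,1) S=88.6019 payoff=19.2881 vs cont=20.1322 → 20.1322 [wait]  node(3,2) S=114.2455 payoff=0.0000 vs cont=5.1237 → 5.1237 [wait]  node(3,3) S=147.3110 payoff=0.0000 vs cont=0.0000 → 0.0000 [wait]
k=2: node(2,0) S=78.0270 payoff=29.8630 vs cont=29.7920 → 29.8630 [stop]  node(2,1) S=100.6100 payoff=7.2800 vs cont=12.8196 → 12.8196 [wait]  node(2,2) S=129.7290 payoff=0.0000 vs cont=2.6408 → 2.6408 [wait]
k=1: node(1,0) S=88.6019 payoff=19.2881 vs cont=21.5049 → 21.5049 [wait]  node(1,1) S=114.2455 payoff=0.0000 vs cont=7.8666 → 7.8666 [wait]
k=0: node(0,0) S=100.6100 payoff=7.2800 vs cont=14.8352 → 14.8352 [wait]

price = 14.8352
tree:
14.8352
21.5049 7.8666
29.8630 12.8196 2.6408
39.1757 20.1322 5.1237 0.0000
47.3769 29.8630 9.9411 0.0000 0.0000
54.5993 39.1757 19.2881 0.0000 0.0000 0.0000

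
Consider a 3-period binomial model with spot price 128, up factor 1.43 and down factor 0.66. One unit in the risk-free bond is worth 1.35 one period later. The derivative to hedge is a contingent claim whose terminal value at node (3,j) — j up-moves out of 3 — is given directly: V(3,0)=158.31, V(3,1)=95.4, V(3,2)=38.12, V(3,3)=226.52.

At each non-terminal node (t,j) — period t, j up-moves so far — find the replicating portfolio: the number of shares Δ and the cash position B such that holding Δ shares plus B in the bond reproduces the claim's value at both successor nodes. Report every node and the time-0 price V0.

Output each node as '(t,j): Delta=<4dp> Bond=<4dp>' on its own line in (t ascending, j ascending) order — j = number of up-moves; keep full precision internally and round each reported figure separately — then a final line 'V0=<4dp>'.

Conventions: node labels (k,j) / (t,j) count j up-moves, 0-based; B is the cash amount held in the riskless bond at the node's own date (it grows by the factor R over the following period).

(0,0): Delta=0.7791 Bond=-28.3965
(1,0): Delta=-0.6589 Bond=83.1466
(1,1): Delta=0.8560 Bond=-52.4202
(2,0): Delta=-1.4653 Bond=157.2095
(2,1): Delta=-0.6158 Bond=107.0349
(2,2): Delta=0.9348 Bond=-91.3820
V0=71.3243

Arbitrage-free pricing uses the up-move probability p* = (R−d)/(u−d) = 0.8961, discounting each step at R = 1.35.
Expiry values: V(3,0)=158.3100, V(3,1)=95.4000, V(3,2)=38.1200, V(3,3)=226.5200
(2,0): S=55.7568. Δ = (V_up−V_dn)/(S_up−S_dn) = (95.4000−158.3100)/(79.7322−36.7995) = -1.4653. V = [p*·95.4000 + (1−p*)·158.3100]/1.35 = 75.5082. B = V − Δ·S = 157.2095.
(2,1): S=120.8064. Δ = (V_up−V_dn)/(S_up−S_dn) = (38.1200−95.4000)/(172.7532−79.7322) = -0.6158. V = [p*·38.1200 + (1−p*)·95.4000]/1.35 = 32.6453. B = V − Δ·S = 107.0349.
(2,2): S=261.7472. Δ = (V_up−V_dn)/(S_up−S_dn) = (226.5200−38.1200)/(374.2985−172.7532) = 0.9348. V = [p*·226.5200 + (1−p*)·38.1200]/1.35 = 153.2933. B = V − Δ·S = -91.3820.
(1,0): S=84.4800. Δ = (V_up−V_dn)/(S_up−S_dn) = (32.6453−75.5082)/(120.8064−55.7568) = -0.6589. V = [p*·32.6453 + (1−p*)·75.5082]/1.35 = 27.4804. B = V − Δ·S = 83.1466.
(1,1): S=183.0400. Δ = (V_up−V_dn)/(S_up−S_dn) = (153.2933−32.6453)/(261.7472−120.8064) = 0.8560. V = [p*·153.2933 + (1−p*)·32.6453]/1.35 = 104.2655. B = V − Δ·S = -52.4202.
(0,0): S=128.0000. Δ = (V_up−V_dn)/(S_up−S_dn) = (104.2655−27.4804)/(183.0400−84.4800) = 0.7791. V = [p*·104.2655 + (1−p*)·27.4804]/1.35 = 71.3243. B = V − Δ·S = -28.3965.
Check: Δ(0,0)·S0 + B(0,0) = 71.3243 = V0.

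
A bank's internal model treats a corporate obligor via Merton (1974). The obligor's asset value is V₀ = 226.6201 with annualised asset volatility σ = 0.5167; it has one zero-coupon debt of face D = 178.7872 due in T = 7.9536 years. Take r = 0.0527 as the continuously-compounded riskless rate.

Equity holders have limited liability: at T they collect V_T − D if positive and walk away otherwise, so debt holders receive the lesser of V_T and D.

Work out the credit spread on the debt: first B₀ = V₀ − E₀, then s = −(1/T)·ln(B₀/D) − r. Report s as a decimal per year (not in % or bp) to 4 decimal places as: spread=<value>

Work the structural quantities from V₀ = 226.6201 against face 178.7872:
d₁ = [ln(V₀/D) + (r + σ²/2)T] / (σ√T)
   = [ln(226.6201/178.7872) + (0.0527 + 0.5·0.5167²)·7.9536] / (0.5167·√7.9536)
   = [0.237079 + 1.480876] / 1.457204 = 1.178939
d₂ = d₁ − σ√T = 1.178939 − 1.457204 = -0.278265
N(d₁) = 0.880789,  N(d₂) = 0.390405,  e^(−rT) = 0.657602
E₀ = V₀·N(d₁) − D·e^(−rT)·N(d₂)
   = 226.6201·0.880789 − 178.7872·0.657602·0.390405 = 153.704231
B₀ = V₀ − E₀ = 226.6201 − 153.704231 = 72.915869
spread = −(1/T)·ln(B₀/D) − r = −(1/7.9536)·ln(72.915869/178.7872) − 0.0527 = 0.06006528

spread=0.0601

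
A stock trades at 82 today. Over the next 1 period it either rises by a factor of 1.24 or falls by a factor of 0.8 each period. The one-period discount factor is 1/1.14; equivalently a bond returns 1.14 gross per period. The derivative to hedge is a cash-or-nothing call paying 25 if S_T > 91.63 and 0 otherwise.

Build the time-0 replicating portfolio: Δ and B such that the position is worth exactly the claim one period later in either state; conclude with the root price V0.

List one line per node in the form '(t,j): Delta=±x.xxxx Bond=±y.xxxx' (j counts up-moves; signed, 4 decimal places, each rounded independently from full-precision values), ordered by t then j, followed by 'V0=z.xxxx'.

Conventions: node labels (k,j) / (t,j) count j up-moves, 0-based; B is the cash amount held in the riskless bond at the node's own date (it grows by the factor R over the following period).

The replicating-portfolio and risk-neutral prices coincide; use p* = (1.14−0.8)/(1.24−0.8) = 0.7727 for the latter.
At maturity the claim pays: V(1,0)=0.0000, V(1,1)=25.0000
  t=0,j=0: stock 82.0000 → up 101.6800 (V=25.0000), down 65.6000 (V=0.0000). Price 16.9458; hedge Δ=0.6929, bond B=-39.8724.
Sanity check at the root: Δ(0,0)·S0 + B(0,0) reproduces V0 = 16.9458.

(0,0): Delta=0.6929 Bond=-39.8724
V0=16.9458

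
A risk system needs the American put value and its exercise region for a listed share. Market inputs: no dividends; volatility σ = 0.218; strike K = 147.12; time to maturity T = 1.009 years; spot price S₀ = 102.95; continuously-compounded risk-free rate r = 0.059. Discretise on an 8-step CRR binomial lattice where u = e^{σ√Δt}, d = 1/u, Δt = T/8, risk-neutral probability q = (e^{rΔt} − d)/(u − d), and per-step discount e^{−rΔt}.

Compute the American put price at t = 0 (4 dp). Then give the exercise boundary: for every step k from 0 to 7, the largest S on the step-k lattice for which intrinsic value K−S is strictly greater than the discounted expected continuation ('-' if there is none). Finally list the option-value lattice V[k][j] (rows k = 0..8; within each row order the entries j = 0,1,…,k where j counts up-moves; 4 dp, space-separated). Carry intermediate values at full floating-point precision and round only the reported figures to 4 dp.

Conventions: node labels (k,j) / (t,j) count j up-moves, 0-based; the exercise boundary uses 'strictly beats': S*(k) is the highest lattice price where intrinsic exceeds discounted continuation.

price = 44.1700
boundary = 102.9500 111.2371 120.1913 111.2371 120.1913 111.2371 120.1913 129.8663
tree:
44.1700
51.8397 35.8829
58.9381 44.1700 26.9287
65.5076 51.8397 35.8829 18.4100
71.5877 58.9381 44.1700 26.9287 11.0805
77.2148 65.5076 51.8397 35.8829 17.7054 5.3349
82.4227 71.5877 58.9381 44.1700 26.9287 9.7382 1.4872
87.2426 77.2148 65.5076 51.8397 35.8829 17.2537 3.1801 0.0000
91.7035 82.4227 71.5877 58.9381 44.1700 26.9287 6.7999 0.0000 0.0000

params: Δt=0.12612 u=1.08050 d=0.92550 q=0.52884 e^(-rΔt)=0.99259
t_8 payoffs: 91.7035 82.4227 71.5877 58.9381 44.1700 26.9287 6.7999 0.0000 0.0000
t_7: node(7,0) S=59.8774 payoff=87.2426 vs cont=86.1519 → 87.2426 [stop]  node(7,1) S=69.9052 payoff=77.2148 vs cont=76.1241 → 77.2148 [stop]  node(7,2) S=81.6124 payoff=65.5076 vs cont=64.4169 → 65.5076 [stop]  node(7,3) S=95.2803 payoff=51.8397 vs cont=50.7490 → 51.8397 [stop]  node(7,4) S=111.2371 payoff=35.8829 vs cont=34.7922 → 35.8829 [stop]  node(7,5) S=129.8663 payoff=17.2537 vs cont=16.1630 → 17.2537 [stop]  node(7,6) S=151.6154 payoff=0.0000 vs cont=3.1801 → 3.1801 [wait]  node(7,7) S=177.0068 payoff=0.0000 vs cont=0.0000 → 0.0000 [wait]  ⇒ S*(7)=129.8663
t_6: node(6,0) S=64.6973 payoff=82.4227 vs cont=81.3320 → 82.4227 [stop]  node(6,1) S=75.5323 payoff=71.5877 vs cont=70.4970 → 71.5877 [stop]  node(6,2) S=88.1819 payoff=58.9381 vs cont=57.8474 → 58.9381 [stop]  node(6,3) S=102.9500 payoff=44.1700 vs cont=43.0793 → 44.1700 [stop]  node(6,4) S=120.1913 payoff=26.9287 vs cont=25.8380 → 26.9287 [stop]  node(6,5) S=140.3201 payoff=6.7999 vs cont=9.7382 → 9.7382 [wait]  node(6,6) S=163.8199 payoff=0.0000 vs cont=1.4872 → 1.4872 [wait]  ⇒ S*(6)=120.1913
t_5: node(5,0) S=69.9052 payoff=77.2148 vs cont=76.1241 → 77.2148 [stop]  node(5,1) S=81.6124 payoff=65.5076 vs cont=64.4169 → 65.5076 [stop]  node(5,2) S=95.2803 payoff=51.8397 vs cont=50.7490 → 51.8397 [stop]  node(5,3) S=111.2371 payoff=35.8829 vs cont=34.7922 → 35.8829 [stop]  node(5,4) S=129.8663 payoff=17.2537 vs cont=17.7054 → 17.7054 [wait]  node(5,5) S=151.6154 payoff=0.0000 vs cont=5.3349 → 5.3349 [wait]  ⇒ S*(5)=111.2371
t_4: node(4,0) S=75.5323 payoff=71.5877 vs cont=70.4970 → 71.5877 [stop]  node(4,1) S=88.1819 payoff=58.9381 vs cont=57.8474 → 58.9381 [stop]  node(4,2) S=102.9500 payoff=44.1700 vs cont=43.0793 → 44.1700 [stop]  node(4,3) S=120.1913 payoff=26.9287 vs cont=26.0751 → 26.9287 [stop]  node(4,4) S=140.3201 payoff=6.7999 vs cont=11.0805 → 11.0805 [wait]  ⇒ S*(4)=120.1913
t_3: node(3,0) S=81.6124 payoff=65.5076 vs cont=64.4169 → 65.5076 [stop]  node(3,1) S=95.2803 payoff=51.8397 vs cont=50.7490 → 51.8397 [stop]  node(3,2) S=111.2371 payoff=35.8829 vs cont=34.7922 → 35.8829 [stop]  node(3,3) S=129.8663 payoff=17.2537 vs cont=18.4100 → 18.4100 [wait]  ⇒ S*(3)=111.2371
t_2: node(2,0) S=88.1819 payoff=58.9381 vs cont=57.8474 → 58.9381 [stop]  node(2,1) S=102.9500 payoff=44.1700 vs cont=43.0793 → 44.1700 [stop]  node(2,2) S=120.1913 payoff=26.9287 vs cont=26.4449 → 26.9287 [stop]  ⇒ S*(2)=120.1913
t_1: node(1,0) S=95.2803 payoff=51.8397 vs cont=50.7490 → 51.8397 [stop]  node(1,1) S=111.2371 payoff=35.8829 vs cont=34.7922 → 35.8829 [stop]  ⇒ S*(1)=111.2371
t_0: node(0,0) S=102.9500 payoff=44.1700 vs cont=43.0793 → 44.1700 [stop]  ⇒ S*(0)=102.9500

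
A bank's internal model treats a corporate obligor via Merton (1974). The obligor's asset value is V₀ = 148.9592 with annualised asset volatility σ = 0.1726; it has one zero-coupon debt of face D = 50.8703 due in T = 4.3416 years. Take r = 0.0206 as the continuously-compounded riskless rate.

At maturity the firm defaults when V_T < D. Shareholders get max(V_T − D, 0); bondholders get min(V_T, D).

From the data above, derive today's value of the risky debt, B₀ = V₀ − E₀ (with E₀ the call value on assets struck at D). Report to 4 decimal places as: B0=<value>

B0=46.5134

With assets at 148.9592 and a single debt payment of 50.8703 at 4.3416 years:
d₁ = [ln(V₀/D) + (r + σ²/2)T] / (σ√T)
   = [ln(148.9592/50.8703) + (0.0206 + 0.5·0.1726²)·4.3416] / (0.1726·√4.3416)
   = [1.074393 + 0.154107] / 0.359638 = 3.415934
d₂ = d₁ − σ√T = 3.415934 − 0.359638 = 3.056296
N(d₁) = 0.999682,  N(d₂) = 0.998880,  e^(−rT) = 0.914446
E₀ = V₀·N(d₁) − D·e^(−rT)·N(d₂)
   = 148.9592·0.999682 − 50.8703·0.914446·0.998880 = 102.445842
B₀ = V₀ − E₀ = 148.9592 − 102.445842 = 46.513358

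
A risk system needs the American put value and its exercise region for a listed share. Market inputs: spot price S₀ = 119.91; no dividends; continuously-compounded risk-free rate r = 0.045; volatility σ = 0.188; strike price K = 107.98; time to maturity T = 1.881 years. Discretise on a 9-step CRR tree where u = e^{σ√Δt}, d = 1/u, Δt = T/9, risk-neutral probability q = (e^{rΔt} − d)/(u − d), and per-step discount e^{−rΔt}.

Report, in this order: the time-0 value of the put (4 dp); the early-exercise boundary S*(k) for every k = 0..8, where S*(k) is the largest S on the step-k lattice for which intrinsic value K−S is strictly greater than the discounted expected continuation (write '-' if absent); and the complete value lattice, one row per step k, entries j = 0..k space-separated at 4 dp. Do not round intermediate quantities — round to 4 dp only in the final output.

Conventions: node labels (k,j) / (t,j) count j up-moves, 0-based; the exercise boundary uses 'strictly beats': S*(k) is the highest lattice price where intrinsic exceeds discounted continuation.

price = 4.0898
boundary = - - - - 85.0257 92.6566 85.0257 92.6566 85.0257
tree:
4.0898
6.6000 1.9666
10.3534 3.4340 0.7180
15.7128 5.8491 1.3826 0.1494
22.9543 9.6574 2.6217 0.3232 0.0000
29.9568 15.3234 4.8726 0.6993 0.0000 0.0000
36.3826 22.9543 8.8124 1.5130 0.0000 0.0000 0.0000
42.2791 29.9568 15.3234 3.2735 0.0000 0.0000 0.0000 0.0000
47.6901 36.3826 22.9543 7.0825 0.0000 0.0000 0.0000 0.0000 0.0000
52.6554 42.2791 29.9568 15.3234 0.0000 0.0000 0.0000 0.0000 0.0000 0.0000

params: Δt=0.20900 u=1.08975 d=0.91764 q=0.53343 e^(-rΔt)=0.99064
t_9 payoffs: 52.6554 42.2791 29.9568 15.3234 0.0000 0.0000 0.0000 0.0000 0.0000 0.0000
t_8: node(8,0) S=60.2899 payoff=47.6901 vs cont=46.6793 → 47.6901 [stop]  node(8,1) S=71.5974 payoff=36.3826 vs cont=35.3718 → 36.3826 [stop]  node(8,2) S=85.0257 payoff=22.9543 vs cont=21.9435 → 22.9543 [stop]  node(8,3) S=100.9724 payoff=7.0076 vs cont=7.0825 → 7.0825 [wait]  node(8,4) S=119.9100 payoff=0.0000 vs cont=0.0000 → 0.0000 [wait]  node(8,5) S=142.3994 payoff=0.0000 vs cont=0.0000 → 0.0000 [wait]  node(8,6) S=169.1067 payoff=0.0000 vs cont=0.0000 → 0.0000 [wait]  node(8,7) S=200.8230 payoff=0.0000 vs cont=0.0000 → 0.0000 [wait]  node(8,8) S=238.4877 payoff=0.0000 vs cont=0.0000 → 0.0000 [wait]  ⇒ S*(8)=85.0257
t_7: node(7,0) S=65.7009 payoff=42.2791 vs cont=41.2683 → 42.2791 [stop]  node(7,1) S=78.0232 payoff=29.9568 vs cont=28.9460 → 29.9568 [stop]  node(7,2) S=92.6566 payoff=15.3234 vs cont=14.3522 → 15.3234 [stop]  node(7,3) S=110.0346 payoff=0.0000 vs cont=3.2735 → 3.2735 [wait]  node(7,4) S=130.6718 payoff=0.0000 vs cont=0.0000 → 0.0000 [wait]  node(7,5) S=155.1795 payoff=0.0000 vs cont=0.0000 → 0.0000 [wait]  node(7,6) S=184.2838 payoff=0.0000 vs cont=0.0000 → 0.0000 [wait]  node(7,7) S=218.8466 payoff=0.0000 vs cont=0.0000 → 0.0000 [wait]  ⇒ S*(7)=92.6566
t_6: node(6,0) S=71.5974 payoff=36.3826 vs cont=35.3718 → 36.3826 [stop]  node(6,1) S=85.0257 payoff=22.9543 vs cont=21.9435 → 22.9543 [stop]  node(6,2) S=100.9724 payoff=7.0076 vs cont=8.8124 → 8.8124 [wait]  node(6,3) S=119.9100 payoff=0.0000 vs cont=1.5130 → 1.5130 [wait]  node(6,4) S=142.3994 payoff=0.0000 vs cont=0.0000 → 0.0000 [wait]  node(6,5) S=169.1067 payoff=0.0000 vs cont=0.0000 → 0.0000 [wait]  node(6,6) S=200.8230 payoff=0.0000 vs cont=0.0000 → 0.0000 [wait]  ⇒ S*(6)=85.0257
t_5: node(5,0) S=78.0232 payoff=29.9568 vs cont=28.9460 → 29.9568 [stop]  node(5,1) S=92.6566 payoff=15.3234 vs cont=15.2663 → 15.3234 [stop]  node(5,2) S=110.0346 payoff=0.0000 vs cont=4.8726 → 4.8726 [wait]  node(5,3) S=130.6718 payoff=0.0000 vs cont=0.6993 → 0.6993 [wait]  node(5,4) S=155.1795 payoff=0.0000 vs cont=0.0000 → 0.0000 [wait]  node(5,5) S=184.2838 payoff=0.0000 vs cont=0.0000 → 0.0000 [wait]  ⇒ S*(5)=92.6566
t_4: node(4,0) S=85.0257 payoff=22.9543 vs cont=21.9435 → 22.9543 [stop]  node(4,1) S=100.9724 payoff=7.0076 vs cont=9.6574 → 9.6574 [wait]  node(4,2) S=119.9100 payoff=0.0000 vs cont=2.6217 → 2.6217 [wait]  node(4,3) S=142.3994 payoff=0.0000 vs cont=0.3232 → 0.3232 [wait]  node(4,4) S=169.1067 payoff=0.0000 vs cont=0.0000 → 0.0000 [wait]  ⇒ S*(4)=85.0257
t_3: node(3,0) S=92.6566 payoff=15.3234 vs cont=15.7128 → 15.7128 [wait]  node(3,1) S=110.0346 payoff=0.0000 vs cont=5.8491 → 5.8491 [wait]  node(3,2) S=130.6718 payoff=0.0000 vs cont=1.3826 → 1.3826 [wait]  node(3,3) S=155.1795 payoff=0.0000 vs cont=0.1494 → 0.1494 [wait]  ⇒ S*(3)=-
t_2: node(2,0) S=100.9724 payoff=7.0076 vs cont=10.3534 → 10.3534 [wait]  node(2,1) S=119.9100 payoff=0.0000 vs cont=3.4340 → 3.4340 [wait]  node(2,2) S=142.3994 payoff=0.0000 vs cont=0.7180 → 0.7180 [wait]  ⇒ S*(2)=-
t_1: node(1,0) S=110.0346 payoff=0.0000 vs cont=6.6000 → 6.6000 [wait]  node(1,1) S=130.6718 payoff=0.0000 vs cont=1.9666 → 1.9666 [wait]  ⇒ S*(1)=-
t_0: node(0,0) S=119.9100 payoff=0.0000 vs cont=4.0898 → 4.0898 [wait]  ⇒ S*(0)=-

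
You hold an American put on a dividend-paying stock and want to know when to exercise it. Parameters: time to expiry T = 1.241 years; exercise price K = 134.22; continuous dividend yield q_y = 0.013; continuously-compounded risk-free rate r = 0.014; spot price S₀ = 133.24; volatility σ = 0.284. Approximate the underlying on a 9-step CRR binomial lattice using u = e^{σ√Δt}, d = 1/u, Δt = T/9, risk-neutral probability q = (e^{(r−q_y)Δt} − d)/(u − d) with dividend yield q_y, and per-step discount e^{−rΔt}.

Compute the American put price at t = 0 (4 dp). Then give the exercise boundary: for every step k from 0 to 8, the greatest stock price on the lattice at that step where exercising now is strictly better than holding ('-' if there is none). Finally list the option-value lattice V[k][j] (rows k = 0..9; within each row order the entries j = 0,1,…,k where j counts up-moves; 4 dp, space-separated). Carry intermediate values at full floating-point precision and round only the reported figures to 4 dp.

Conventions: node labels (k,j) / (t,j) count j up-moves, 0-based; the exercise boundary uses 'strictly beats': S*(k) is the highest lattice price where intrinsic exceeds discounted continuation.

Δt=0.13789  u=1.11122  d=0.89991  q=0.47431  discount=0.99807
step 9 (expiry): payoffs max(K−S,0) = 82.6458 70.5356 55.5818 37.1167 14.3158 0.0000 0.0000 0.0000 0.0000 0.0000
step 8: (k=8,j=0): S=57.3104, K−S=76.9096, hold=76.7534 ⇒ V=76.9096 exercise | (k=8,j=1): S=70.7674, K−S=63.4526, hold=63.3204 ⇒ V=63.4526 exercise | (k=8,j=2): S=87.3844, K−S=46.8356, hold=46.7333 ⇒ V=46.8356 exercise | (k=8,j=3): S=107.9032, K−S=26.3168, hold=26.2512 ⇒ V=26.3168 exercise | (k=8,j=4): S=133.2400, K−S=0.9800, hold=7.5111 ⇒ V=7.5111 continue | (k=8,j=5): S=164.5262, K−S=0.0000, hold=0.0000 ⇒ V=0.0000 continue | (k=8,j=6): S=203.1587, K−S=0.0000, hold=0.0000 ⇒ V=0.0000 continue | (k=8,j=7): S=250.8625, K−S=0.0000, hold=0.0000 ⇒ V=0.0000 continue | (k=8,j=8): S=309.7677, K−S=0.0000, hold=0.0000 ⇒ V=0.0000 continue  boundary S*=107.9032
step 7: (k=7,j=0): S=63.6844, K−S=70.5356, hold=70.3908 ⇒ V=70.5356 exercise | (k=7,j=1): S=78.6382, K−S=55.5818, hold=55.4638 ⇒ V=55.5818 exercise | (k=7,j=2): S=97.1033, K−S=37.1167, hold=37.0317 ⇒ V=37.1167 exercise | (k=7,j=3): S=119.9042, K−S=14.3158, hold=17.3635 ⇒ V=17.3635 continue | (k=7,j=4): S=148.0590, K−S=0.0000, hold=3.9409 ⇒ V=3.9409 continue | (k=7,j=5): S=182.8248, K−S=0.0000, hold=0.0000 ⇒ V=0.0000 continue | (k=7,j=6): S=225.7541, K−S=0.0000, hold=0.0000 ⇒ V=0.0000 continue | (k=7,j=7): S=278.7635, K−S=0.0000, hold=0.0000 ⇒ V=0.0000 continue  boundary S*=97.1033
step 6: (k=6,j=0): S=70.7674, K−S=63.4526, hold=63.3204 ⇒ V=63.4526 exercise | (k=6,j=1): S=87.3844, K−S=46.8356, hold=46.7333 ⇒ V=46.8356 exercise | (k=6,j=2): S=107.9032, K−S=26.3168, hold=27.6940 ⇒ V=27.6940 continue | (k=6,j=3): S=133.2400, K−S=0.9800, hold=10.9758 ⇒ V=10.9758 continue | (k=6,j=4): S=164.5262, K−S=0.0000, hold=2.0677 ⇒ V=2.0677 continue | (k=6,j=5): S=203.1587, K−S=0.0000, hold=0.0000 ⇒ V=0.0000 continue | (k=6,j=6): S=250.8625, K−S=0.0000, hold=0.0000 ⇒ V=0.0000 continue  boundary S*=87.3844
step 5: (k=5,j=0): S=78.6382, K−S=55.5818, hold=55.4638 ⇒ V=55.5818 exercise | (k=5,j=1): S=97.1033, K−S=37.1167, hold=37.6837 ⇒ V=37.6837 continue | (k=5,j=2): S=119.9042, K−S=14.3158, hold=19.7262 ⇒ V=19.7262 continue | (k=5,j=3): S=148.0590, K−S=0.0000, hold=6.7375 ⇒ V=6.7375 continue | (k=5,j=4): S=182.8248, K−S=0.0000, hold=1.0849 ⇒ V=1.0849 continue | (k=5,j=5): S=225.7541, K−S=0.0000, hold=0.0000 ⇒ V=0.0000 continue  boundary S*=78.6382
step 4: (k=4,j=0): S=87.3844, K−S=46.8356, hold=47.0017 ⇒ V=47.0017 continue | (k=4,j=1): S=107.9032, K−S=26.3168, hold=29.1100 ⇒ V=29.1100 continue | (k=4,j=2): S=133.2400, K−S=0.9800, hold=13.5394 ⇒ V=13.5394 continue | (k=4,j=3): S=164.5262, K−S=0.0000, hold=4.0486 ⇒ V=4.0486 continue | (k=4,j=4): S=203.1587, K−S=0.0000, hold=0.5692 ⇒ V=0.5692 continue  boundary S*=-
step 3: (k=3,j=0): S=97.1033, K−S=37.1167, hold=38.4411 ⇒ V=38.4411 continue | (k=3,j=1): S=119.9042, K−S=14.3158, hold=21.6828 ⇒ V=21.6828 continue | (k=3,j=2): S=148.0590, K−S=0.0000, hold=9.0203 ⇒ V=9.0203 continue | (k=3,j=3): S=182.8248, K−S=0.0000, hold=2.3936 ⇒ V=2.3936 continue  boundary S*=-
step 2: (k=2,j=0): S=107.9032, K−S=26.3168, hold=30.4336 ⇒ V=30.4336 continue | (k=2,j=1): S=133.2400, K−S=0.9800, hold=15.6466 ⇒ V=15.6466 continue | (k=2,j=2): S=164.5262, K−S=0.0000, hold=5.8659 ⇒ V=5.8659 continue  boundary S*=-
step 1: (k=1,j=0): S=119.9042, K−S=14.3158, hold=23.3748 ⇒ V=23.3748 continue | (k=1,j=1): S=148.0590, K−S=0.0000, hold=10.9862 ⇒ V=10.9862 continue  boundary S*=-
step 0: (k=0,j=0): S=133.2400, K−S=0.9800, hold=17.4650 ⇒ V=17.4650 continue  boundary S*=-

price = 17.4650
boundary = - - - - - 78.6382 87.3844 97.1033 107.9032
tree:
17.4650
23.3748 10.9862
30.4336 15.6466 5.8659
38.4411 21.6828 9.0203 2.3936
47.0017 29.1100 13.5394 4.0486 0.5692
55.5818 37.6837 19.7262 6.7375 1.0849 0.0000
63.4526 46.8356 27.6940 10.9758 2.0677 0.0000 0.0000
70.5356 55.5818 37.1167 17.3635 3.9409 0.0000 0.0000 0.0000
76.9096 63.4526 46.8356 26.3168 7.5111 0.0000 0.0000 0.0000 0.0000
82.6458 70.5356 55.5818 37.1167 14.3158 0.0000 0.0000 0.0000 0.0000 0.0000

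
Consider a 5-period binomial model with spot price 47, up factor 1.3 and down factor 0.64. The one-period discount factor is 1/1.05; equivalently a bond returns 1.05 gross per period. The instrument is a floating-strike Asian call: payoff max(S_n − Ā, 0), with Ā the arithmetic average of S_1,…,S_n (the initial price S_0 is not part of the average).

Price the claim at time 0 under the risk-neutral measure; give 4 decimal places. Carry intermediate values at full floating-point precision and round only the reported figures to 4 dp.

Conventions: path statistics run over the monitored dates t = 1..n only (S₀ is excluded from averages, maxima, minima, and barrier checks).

price = 8.9447

Under the martingale measure an up-move has probability p* = 0.6212; value the claim as the probability-weighted average of per-path payoffs, discounted 5 periods at R = 1.05.
Enumerate all 2^5 = 32 price paths (U = up ×1.3, D = down ×0.64); each path with k up-moves has probability p*^k·(1−p*)^(5−k).
DDDDD: Ā=14.9168, payoff=0.0000, prob=0.007798
UDDDD: Ā=30.2997, payoff=0.0000, prob=0.012789
DUDDD: Ā=24.0957, payoff=0.0000, prob=0.012789
UUDDD: Ā=48.9444, payoff=0.0000, prob=0.020973
DDUDD: Ā=20.1251, payoff=0.0000, prob=0.012789
UDUDD: Ā=40.8792, payoff=0.0000, prob=0.020973
DUUDD: Ā=34.6752, payoff=0.0000, prob=0.020973
UUUDD: Ā=70.4339, payoff=0.0000, prob=0.034396
DDDUD: Ā=17.5840, payoff=0.0000, prob=0.012789
UDDUD: Ā=35.7174, payoff=0.0000, prob=0.020973
DUDUD: Ā=29.5134, payoff=0.0000, prob=0.020973
UUDUD: Ā=59.9492, payoff=0.0000, prob=0.034396
DDUUD: Ā=25.5429, payoff=0.0000, prob=0.020973
UDUUD: Ā=51.8840, payoff=0.0000, prob=0.034396
DUUUD: Ā=45.6800, payoff=0.0000, prob=0.034396
UUUUD: Ā=92.7874, payoff=0.0000, prob=0.056410
DDDDU: Ā=15.9576, payoff=0.0000, prob=0.012789
UDDDU: Ā=32.4139, payoff=0.0000, prob=0.020973
DUDDU: Ā=26.2099, payoff=0.0000, prob=0.020973
UUDDU: Ā=53.2389, payoff=0.0000, prob=0.034396
DDUDU: Ā=22.2394, payoff=0.0000, prob=0.020973
UDUDU: Ā=45.1737, payoff=0.0000, prob=0.034396
DUUDU: Ā=38.9697, payoff=3.3252, prob=0.034396
UUUDU: Ā=79.1572, payoff=6.7542, prob=0.056410
DDDUU: Ā=19.6982, payoff=1.1239, prob=0.020973
UDDUU: Ā=40.0120, payoff=2.2829, prob=0.034396
DUDUU: Ā=33.8080, payoff=8.4869, prob=0.034396
UUDUU: Ā=68.6725, payoff=17.2390, prob=0.056410
DDUUU: Ā=29.8374, payoff=12.4575, prob=0.034396
UDUUU: Ā=60.6073, payoff=25.3042, prob=0.056410
DUUUU: Ā=54.4033, payoff=31.5082, prob=0.056410
UUUUU: Ā=110.5067, payoff=64.0010, prob=0.092512
Price = Σ prob·payoff / R^5 = 11.416003 / 1.276282 = 8.9447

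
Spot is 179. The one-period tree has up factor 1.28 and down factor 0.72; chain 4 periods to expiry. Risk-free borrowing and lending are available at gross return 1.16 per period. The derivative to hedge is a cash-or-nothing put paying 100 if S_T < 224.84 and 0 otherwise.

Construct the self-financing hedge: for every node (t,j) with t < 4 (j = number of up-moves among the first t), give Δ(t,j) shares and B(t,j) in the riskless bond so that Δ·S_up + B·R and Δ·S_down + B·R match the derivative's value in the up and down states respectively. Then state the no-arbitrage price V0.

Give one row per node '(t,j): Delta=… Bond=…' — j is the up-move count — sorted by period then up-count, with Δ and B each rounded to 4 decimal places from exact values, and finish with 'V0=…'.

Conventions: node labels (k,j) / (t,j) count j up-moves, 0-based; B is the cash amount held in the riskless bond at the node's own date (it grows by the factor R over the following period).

(0,0): Delta=-0.2536 Bond=56.6208
(1,0): Delta=-0.6357 Bond=114.9168
(1,1): Delta=-0.1950 Bond=52.2519
(2,0): Delta=0.0000 Bond=74.3163
(2,1): Delta=-0.7332 Bond=149.3909
(2,2): Delta=-0.1125 Bond=36.3998
(3,0): Delta=0.0000 Bond=86.2069
(3,1): Delta=0.0000 Bond=86.2069
(3,2): Delta=-0.8457 Bond=197.0443
(3,3): Delta=0.0000 Bond=0.0000
V0=11.2181

Arbitrage-free pricing uses the up-move probability p* = (R−d)/(u−d) = 0.7857, discounting each step at R = 1.16.
Expiry values: V(4,0)=100.0000, V(4,1)=100.0000, V(4,2)=100.0000, V(4,3)=0.0000, V(4,4)=0.0000
(3,0): S=66.8114. Δ = (V_up−V_dn)/(S_up−S_dn) = (100.0000−100.0000)/(85.5186−48.1042) = 0.0000. V = [p*·100.0000 + (1−p*)·100.0000]/1.16 = 86.2069. B = V − Δ·S = 86.2069.
(3,1): S=118.7758. Δ = (V_up−V_dn)/(S_up−S_dn) = (100.0000−100.0000)/(152.0330−85.5186) = 0.0000. V = [p*·100.0000 + (1−p*)·100.0000]/1.16 = 86.2069. B = V − Δ·S = 86.2069.
(3,2): S=211.1570. Δ = (V_up−V_dn)/(S_up−S_dn) = (0.0000−100.0000)/(270.2809−152.0330) = -0.8457. V = [p*·0.0000 + (1−p*)·100.0000]/1.16 = 18.4729. B = V − Δ·S = 197.0443.
(3,3): S=375.3902. Δ = (V_up−V_dn)/(S_up−S_dn) = (0.0000−0.0000)/(480.4995−270.2809) = 0.0000. V = [p*·0.0000 + (1−p*)·0.0000]/1.16 = 0.0000. B = V − Δ·S = 0.0000.
(2,0): S=92.7936. Δ = (V_up−V_dn)/(S_up−S_dn) = (86.2069−86.2069)/(118.7758−66.8114) = 0.0000. V = [p*·86.2069 + (1−p*)·86.2069]/1.16 = 74.3163. B = V − Δ·S = 74.3163.
(2,1): S=164.9664. Δ = (V_up−V_dn)/(S_up−S_dn) = (18.4729−86.2069)/(211.1570−118.7758) = -0.7332. V = [p*·18.4729 + (1−p*)·86.2069]/1.16 = 28.4374. B = V − Δ·S = 149.3909.
(2,2): S=293.2736. Δ = (V_up−V_dn)/(S_up−S_dn) = (0.0000−18.4729)/(375.3902−211.1570) = -0.1125. V = [p*·0.0000 + (1−p*)·18.4729]/1.16 = 3.4125. B = V − Δ·S = 36.3998.
(1,0): S=128.8800. Δ = (V_up−V_dn)/(S_up−S_dn) = (28.4374−74.3163)/(164.9664−92.7936) = -0.6357. V = [p*·28.4374 + (1−p*)·74.3163]/1.16 = 32.9901. B = V − Δ·S = 114.9168.
(1,1): S=229.1200. Δ = (V_up−V_dn)/(S_up−S_dn) = (3.4125−28.4374)/(293.2736−164.9664) = -0.1950. V = [p*·3.4125 + (1−p*)·28.4374]/1.16 = 7.5646. B = V − Δ·S = 52.2519.
(0,0): S=179.0000. Δ = (V_up−V_dn)/(S_up−S_dn) = (7.5646−32.9901)/(229.1200−128.8800) = -0.2536. V = [p*·7.5646 + (1−p*)·32.9901]/1.16 = 11.2181. B = V − Δ·S = 56.6208.
As a check, the time-0 holding Δ(0,0)·S0 + B(0,0) comes to 11.2181 — exactly V0.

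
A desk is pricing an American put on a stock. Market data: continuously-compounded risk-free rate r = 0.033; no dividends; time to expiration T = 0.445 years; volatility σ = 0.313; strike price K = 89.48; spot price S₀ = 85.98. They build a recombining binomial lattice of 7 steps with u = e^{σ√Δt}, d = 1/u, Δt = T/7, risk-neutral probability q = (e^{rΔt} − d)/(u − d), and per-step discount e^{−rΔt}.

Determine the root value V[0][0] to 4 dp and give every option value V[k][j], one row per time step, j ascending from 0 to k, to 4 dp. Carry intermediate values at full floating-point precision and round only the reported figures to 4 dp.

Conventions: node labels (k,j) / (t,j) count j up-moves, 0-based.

price = 8.6462
tree:
8.6462
12.1774 5.0599
16.5564 7.7362 2.3354
21.6258 11.4253 3.9839 0.6539
26.7749 16.1540 6.6221 1.2938 0.0000
31.5332 21.6258 10.6083 2.5602 0.0000 0.0000
35.9304 26.7749 16.0539 5.0661 0.0000 0.0000 0.0000
39.9940 31.5332 21.6258 10.0245 0.0000 0.0000 0.0000 0.0000

Δt=0.06357  u=1.08212  d=0.92412  q=0.49357  discount=0.99790
step 7 (expiry): payoffs max(K−S,0) = 39.9940 31.5332 21.6258 10.0245 0.0000 0.0000 0.0000 0.0000
k=6: (k=6,j=0): S=53.5496, K−S=35.9304, hold=35.7429 ⇒ V=35.9304 exercise | (k=6,j=1): S=62.7051, K−S=26.7749, hold=26.5874 ⇒ V=26.7749 exercise | (k=6,j=2): S=73.4261, K−S=16.0539, hold=15.8664 ⇒ V=16.0539 exercise | (k=6,j=3): S=85.9800, K−S=3.5000, hold=5.0661 ⇒ V=5.0661 continue | (k=6,j=4): S=100.6803, K−S=0.0000, hold=0.0000 ⇒ V=0.0000 continue | (k=6,j=5): S=117.8940, K−S=0.0000, hold=0.0000 ⇒ V=0.0000 continue | (k=6,j=6): S=138.0508, K−S=0.0000, hold=0.0000 ⇒ V=0.0000 continue
k=5: (k=5,j=0): S=57.9468, K−S=31.5332, hold=31.3457 ⇒ V=31.5332 exercise | (k=5,j=1): S=67.8542, K−S=21.6258, hold=21.4383 ⇒ V=21.6258 exercise | (k=5,j=2): S=79.4555, K−S=10.0245, hold=10.6083 ⇒ V=10.6083 continue | (k=5,j=3): S=93.0403, K−S=0.0000, hold=2.5602 ⇒ V=2.5602 continue | (k=5,j=4): S=108.9477, K−S=0.0000, hold=0.0000 ⇒ V=0.0000 continue | (k=5,j=5): S=127.5749, K−S=0.0000, hold=0.0000 ⇒ V=0.0000 continue
k=4: (k=4,j=0): S=62.7051, K−S=26.7749, hold=26.5874 ⇒ V=26.7749 exercise | (k=4,j=1): S=73.4261, K−S=16.0539, hold=16.1540 ⇒ V=16.1540 continue | (k=4,j=2): S=85.9800, K−S=3.5000, hold=6.6221 ⇒ V=6.6221 continue | (k=4,j=3): S=100.6803, K−S=0.0000, hold=1.2938 ⇒ V=1.2938 continue | (k=4,j=4): S=117.8940, K−S=0.0000, hold=0.0000 ⇒ V=0.0000 continue
k=3: (k=3,j=0): S=67.8542, K−S=21.6258, hold=21.4876 ⇒ V=21.6258 exercise | (k=3,j=1): S=79.4555, K−S=10.0245, hold=11.4253 ⇒ V=11.4253 continue | (k=3,j=2): S=93.0403, K−S=0.0000, hold=3.9839 ⇒ V=3.9839 continue | (k=3,j=3): S=108.9477, K−S=0.0000, hold=0.6539 ⇒ V=0.6539 continue
k=2: (k=2,j=0): S=73.4261, K−S=16.0539, hold=16.5564 ⇒ V=16.5564 continue | (k=2,j=1): S=85.9800, K−S=3.5000, hold=7.7362 ⇒ V=7.7362 continue | (k=2,j=2): S=100.6803, K−S=0.0000, hold=2.3354 ⇒ V=2.3354 continue
k=1: (k=1,j=0): S=79.4555, K−S=10.0245, hold=12.1774 ⇒ V=12.1774 continue | (k=1,j=1): S=93.0403, K−S=0.0000, hold=5.0599 ⇒ V=5.0599 continue
k=0: (k=0,j=0): S=85.9800, K−S=3.5000, hold=8.6462 ⇒ V=8.6462 continue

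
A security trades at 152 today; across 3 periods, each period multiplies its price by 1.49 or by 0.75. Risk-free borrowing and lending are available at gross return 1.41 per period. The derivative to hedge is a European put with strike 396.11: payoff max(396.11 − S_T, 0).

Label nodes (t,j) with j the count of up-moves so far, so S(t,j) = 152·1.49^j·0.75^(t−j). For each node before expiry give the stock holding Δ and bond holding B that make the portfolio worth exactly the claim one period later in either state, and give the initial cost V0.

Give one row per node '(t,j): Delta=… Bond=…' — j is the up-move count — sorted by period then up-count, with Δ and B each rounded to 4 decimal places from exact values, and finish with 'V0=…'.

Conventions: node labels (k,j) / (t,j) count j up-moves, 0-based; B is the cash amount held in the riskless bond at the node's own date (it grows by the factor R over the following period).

Since d<R<u, set p* = (R−d)/(u−d) = 0.8919; price each node as the discounted p*-expectation of its children.
Terminal payoffs: V(3,0)=331.9850, V(3,1)=268.7150, V(3,2)=143.0186, V(3,3)=0.0000
Node (2,0) S=85.5000: V=(p*·268.7150+(1−p*)·331.9850)/1.41=195.4291; Δ=(268.7150−331.9850)/(127.3950−64.1250)=-1.0000; B=V−Δ·S=280.9291
Node (2,1) S=169.8600: V=(p*·143.0186+(1−p*)·268.7150)/1.41=111.0691; Δ=(143.0186−268.7150)/(253.0914−127.3950)=-1.0000; B=V−Δ·S=280.9291
Node (2,2) S=337.4552: V=(p*·0.0000+(1−p*)·143.0186)/1.41=10.9656; Δ=(0.0000−143.0186)/(502.8082−253.0914)=-0.5727; B=V−Δ·S=204.2340
Node (1,0) S=114.0000: V=(p*·111.0691+(1−p*)·195.4291)/1.41=85.2405; Δ=(111.0691−195.4291)/(169.8600−85.5000)=-1.0000; B=V−Δ·S=199.2405
Node (1,1) S=226.4800: V=(p*·10.9656+(1−p*)·111.0691)/1.41=15.4522; Δ=(10.9656−111.0691)/(337.4552−169.8600)=-0.5973; B=V−Δ·S=150.7272
Node (0,0) S=152.0000: V=(p*·15.4522+(1−p*)·85.2405)/1.41=16.3098; Δ=(15.4522−85.2405)/(226.4800−114.0000)=-0.6205; B=V−Δ·S=110.6183
Sanity check at the root: Δ(0,0)·S0 + B(0,0) reproduces V0 = 16.3098.

(0,0): Delta=-0.6205 Bond=110.6183
(1,0): Delta=-1.0000 Bond=199.2405
(1,1): Delta=-0.5973 Bond=150.7272
(2,0): Delta=-1.0000 Bond=280.9291
(2,1): Delta=-1.0000 Bond=280.9291
(2,2): Delta=-0.5727 Bond=204.2340
V0=16.3098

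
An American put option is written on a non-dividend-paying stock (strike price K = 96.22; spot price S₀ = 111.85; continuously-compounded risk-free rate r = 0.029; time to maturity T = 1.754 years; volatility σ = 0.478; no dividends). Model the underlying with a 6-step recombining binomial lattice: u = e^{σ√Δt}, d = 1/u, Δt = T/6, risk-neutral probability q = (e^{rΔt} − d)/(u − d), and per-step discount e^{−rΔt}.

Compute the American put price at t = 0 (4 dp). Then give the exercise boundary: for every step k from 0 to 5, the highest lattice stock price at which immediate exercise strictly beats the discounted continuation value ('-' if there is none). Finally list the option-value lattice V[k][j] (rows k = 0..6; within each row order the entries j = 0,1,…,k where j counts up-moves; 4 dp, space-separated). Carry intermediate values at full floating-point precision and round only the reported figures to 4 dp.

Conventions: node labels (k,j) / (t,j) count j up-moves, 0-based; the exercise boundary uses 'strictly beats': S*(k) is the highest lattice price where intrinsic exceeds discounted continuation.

price = 17.0726
boundary = - - - - 39.7807 51.5126
tree:
17.0726
24.4027 8.5084
33.7451 13.5374 2.5724
44.7753 21.0095 4.7344 0.0000
56.4393 31.4794 8.7135 0.0000 0.0000
65.4993 44.7074 16.0370 0.0000 0.0000 0.0000
72.4959 56.4393 29.5157 0.0000 0.0000 0.0000 0.0000

Δt=0.29233, u=1.29491, d=0.77225, q=0.45204, disc=e^(-rΔt)=0.99156
k=6 terminal: V=max(K-S,0) → 72.4959 56.4393 29.5157 0.0000 0.0000 0.0000 0.0000
k=5: j=0 S=30.7207 intr=65.4993 cont=64.6870 V=65.4993[EX]; j=1 S=51.5126 intr=44.7074 cont=43.8952 V=44.7074[EX]; j=2 S=86.3764 intr=9.8436 cont=16.0370 V=16.0370[hold]; j=3 S=144.8361 intr=0.0000 cont=0.0000 V=0.0000[hold]; j=4 S=242.8616 intr=0.0000 cont=0.0000 V=0.0000[hold]; j=5 S=407.2310 intr=0.0000 cont=0.0000 V=0.0000[hold]  S*(5)=51.5126
k=4: j=0 S=39.7807 intr=56.4393 cont=55.6271 V=56.4393[EX]; j=1 S=66.7043 intr=29.5157 cont=31.4794 V=31.4794[hold]; j=2 S=111.8500 intr=0.0000 cont=8.7135 V=8.7135[hold]; j=3 S=187.5504 intr=0.0000 cont=0.0000 V=0.0000[hold]; j=4 S=314.4849 intr=0.0000 cont=0.0000 V=0.0000[hold]  S*(4)=39.7807
k=3: j=0 S=51.5126 intr=44.7074 cont=44.7753 V=44.7753[hold]; j=1 S=86.3764 intr=9.8436 cont=21.0095 V=21.0095[hold]; j=2 S=144.8361 intr=0.0000 cont=4.7344 V=4.7344[hold]; j=3 S=242.8616 intr=0.0000 cont=0.0000 V=0.0000[hold]  S*(3)=-
k=2: j=0 S=66.7043 intr=29.5157 cont=33.7451 V=33.7451[hold]; j=1 S=111.8500 intr=0.0000 cont=13.5374 V=13.5374[hold]; j=2 S=187.5504 intr=0.0000 cont=2.5724 V=2.5724[hold]  S*(2)=-
k=1: j=0 S=86.3764 intr=9.8436 cont=24.4027 V=24.4027[hold]; j=1 S=144.8361 intr=0.0000 cont=8.5084 V=8.5084[hold]  S*(1)=-
k=0: j=0 S=111.8500 intr=0.0000 cont=17.0726 V=17.0726[hold]  S*(0)=-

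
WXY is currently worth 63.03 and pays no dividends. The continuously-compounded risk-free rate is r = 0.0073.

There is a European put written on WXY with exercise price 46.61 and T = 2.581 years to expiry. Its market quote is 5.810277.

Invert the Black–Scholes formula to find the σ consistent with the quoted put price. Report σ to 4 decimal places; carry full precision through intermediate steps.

At σ = 0.3704 the Black–Scholes value reproduces the quote:
σ√T = 0.3704·√2.581 = 0.595066
d₁ = (ln(S/K) + (r+σ²/2)T) / (σ√T) = (ln(63.03/46.61) + (0.0073+0.3704²/2)·2.581) / 0.595066 = (0.301796 + 0.195893) / 0.595066 = 0.836359
d₂ = d₁ − σ√T = 0.836359 − 0.595066 = 0.241293
e^{−rT} = 0.981335
N(−d₁) = 0.201476,  N(−d₂) = 0.404664
V = K·e^{−rT}·N(−d₂) − S·N(−d₁) = 18.509340 − 12.699063 = 5.810277 (matching the quote); vega is positive throughout, so no other σ reproduces this price

sigma = 0.3704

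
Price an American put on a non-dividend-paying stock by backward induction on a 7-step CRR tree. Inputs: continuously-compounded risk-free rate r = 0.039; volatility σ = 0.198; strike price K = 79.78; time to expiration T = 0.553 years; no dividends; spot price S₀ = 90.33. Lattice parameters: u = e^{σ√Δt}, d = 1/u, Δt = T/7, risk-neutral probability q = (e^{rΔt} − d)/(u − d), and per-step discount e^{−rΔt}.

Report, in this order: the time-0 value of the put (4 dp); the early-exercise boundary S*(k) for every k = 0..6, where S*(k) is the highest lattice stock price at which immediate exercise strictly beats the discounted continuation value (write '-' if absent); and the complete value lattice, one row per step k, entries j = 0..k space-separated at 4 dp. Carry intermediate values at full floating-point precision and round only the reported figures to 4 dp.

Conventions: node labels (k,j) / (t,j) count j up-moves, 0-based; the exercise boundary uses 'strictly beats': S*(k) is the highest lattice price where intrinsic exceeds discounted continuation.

Δt=0.07900  u=1.05723  d=0.94587  q=0.51380  discount=0.99692
step 7 (expiry): payoffs max(K−S,0) = 18.5947 11.3911 3.3394 0.0000 0.0000 0.0000 0.0000 0.0000
step 6: (k=6,j=0): S=64.6869, K−S=15.0931, hold=14.8476 ⇒ V=15.0931 exercise | (k=6,j=1): S=72.3028, K−S=7.4772, hold=7.2318 ⇒ V=7.4772 exercise | (k=6,j=2): S=80.8153, K−S=0.0000, hold=1.6186 ⇒ V=1.6186 continue | (k=6,j=3): S=90.3300, K−S=0.0000, hold=0.0000 ⇒ V=0.0000 continue | (k=6,j=4): S=100.9649, K−S=0.0000, hold=0.0000 ⇒ V=0.0000 continue | (k=6,j=5): S=112.8519, K−S=0.0000, hold=0.0000 ⇒ V=0.0000 continue | (k=6,j=6): S=126.1384, K−S=0.0000, hold=0.0000 ⇒ V=0.0000 continue  boundary S*=72.3028
step 5: (k=5,j=0): S=68.3889, K−S=11.3911, hold=11.1456 ⇒ V=11.3911 exercise | (k=5,j=1): S=76.4406, K−S=3.3394, hold=4.4533 ⇒ V=4.4533 continue | (k=5,j=2): S=85.4403, K−S=0.0000, hold=0.7845 ⇒ V=0.7845 continue | (k=5,j=3): S=95.4995, K−S=0.0000, hold=0.0000 ⇒ V=0.0000 continue | (k=5,j=4): S=106.7431, K−S=0.0000, hold=0.0000 ⇒ V=0.0000 continue | (k=5,j=5): S=119.3104, K−S=0.0000, hold=0.0000 ⇒ V=0.0000 continue  boundary S*=68.3889
step 4: (k=4,j=0): S=72.3028, K−S=7.4772, hold=7.8024 ⇒ V=7.8024 continue | (k=4,j=1): S=80.8153, K−S=0.0000, hold=2.5604 ⇒ V=2.5604 continue | (k=4,j=2): S=90.3300, K−S=0.0000, hold=0.3803 ⇒ V=0.3803 continue | (k=4,j=3): S=100.9649, K−S=0.0000, hold=0.0000 ⇒ V=0.0000 continue | (k=4,j=4): S=112.8519, K−S=0.0000, hold=0.0000 ⇒ V=0.0000 continue  boundary S*=-
step 3: (k=3,j=0): S=76.4406, K−S=3.3394, hold=5.0933 ⇒ V=5.0933 continue | (k=3,j=1): S=85.4403, K−S=0.0000, hold=1.4358 ⇒ V=1.4358 continue | (k=3,j=2): S=95.4995, K−S=0.0000, hold=0.1843 ⇒ V=0.1843 continue | (k=3,j=3): S=106.7431, K−S=0.0000, hold=0.0000 ⇒ V=0.0000 continue  boundary S*=-
step 2: (k=2,j=0): S=80.8153, K−S=0.0000, hold=3.2042 ⇒ V=3.2042 continue | (k=2,j=1): S=90.3300, K−S=0.0000, hold=0.7904 ⇒ V=0.7904 continue | (k=2,j=2): S=100.9649, K−S=0.0000, hold=0.0893 ⇒ V=0.0893 continue  boundary S*=-
step 1: (k=1,j=0): S=85.4403, K−S=0.0000, hold=1.9579 ⇒ V=1.9579 continue | (k=1,j=1): S=95.4995, K−S=0.0000, hold=0.4289 ⇒ V=0.4289 continue  boundary S*=-
step 0: (k=0,j=0): S=90.3300, K−S=0.0000, hold=1.1687 ⇒ V=1.1687 continue  boundary S*=-

price = 1.1687
boundary = - - - - - 68.3889 72.3028
tree:
1.1687
1.9579 0.4289
3.2042 0.7904 0.0893
5.0933 1.4358 0.1843 0.0000
7.8024 2.5604 0.3803 0.0000 0.0000
11.3911 4.4533 0.7845 0.0000 0.0000 0.0000
15.0931 7.4772 1.6186 0.0000 0.0000 0.0000 0.0000
18.5947 11.3911 3.3394 0.0000 0.0000 0.0000 0.0000 0.0000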